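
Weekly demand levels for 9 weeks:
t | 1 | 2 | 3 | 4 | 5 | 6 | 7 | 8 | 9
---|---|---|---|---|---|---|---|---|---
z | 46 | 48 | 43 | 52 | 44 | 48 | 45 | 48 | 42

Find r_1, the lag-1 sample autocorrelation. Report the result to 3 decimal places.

-0.688

Mean z̄ = (46 + 48 + 43 + 52 + 44 + 48 + 45 + 48 + 42)/9 = 46.2222
Numerator Σ_{t=1}^{8}(z_t−z̄)(z_{t+1}−z̄) = -53.3827
Denominator Σ(z_t−z̄)² = 77.5556
r_1 = -53.3827 / 77.5556 = -0.688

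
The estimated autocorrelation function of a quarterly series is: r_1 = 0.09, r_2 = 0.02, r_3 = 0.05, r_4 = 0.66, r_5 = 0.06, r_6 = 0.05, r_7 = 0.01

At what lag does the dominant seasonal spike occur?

4

The largest autocorrelation is r_4 = 0.66; the remaining lags stay at or below 0.09.
The dominant spike at lag 4 indicates a seasonal period of 4.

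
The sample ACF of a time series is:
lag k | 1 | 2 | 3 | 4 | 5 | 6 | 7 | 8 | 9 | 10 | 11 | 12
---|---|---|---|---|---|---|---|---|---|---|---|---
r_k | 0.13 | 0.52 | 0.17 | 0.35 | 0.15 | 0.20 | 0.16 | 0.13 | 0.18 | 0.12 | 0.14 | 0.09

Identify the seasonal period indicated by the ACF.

The largest autocorrelation is r_2 = 0.52, with weaker echoes at lags 4 (0.35) and 6 (0.20); the remaining lags stay at or below 0.18.
The dominant spike at lag 2 indicates a seasonal period of 2.

2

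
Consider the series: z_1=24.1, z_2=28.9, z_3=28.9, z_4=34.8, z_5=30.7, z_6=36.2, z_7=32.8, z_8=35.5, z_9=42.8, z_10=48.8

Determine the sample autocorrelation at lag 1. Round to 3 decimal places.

0.434

Mean z̄ = (24.1 + 28.9 + 28.9 + 34.8 + 30.7 + 36.2 + 32.8 + 35.5 + 42.8 + 48.8)/10 = 34.3500
Numerator Σ_{t=1}^{9}(z_t−z̄)(z_{t+1}−z̄) = 201.8875
Denominator Σ(z_t−z̄)² = 465.3450
r_1 = 201.8875 / 465.3450 = 0.434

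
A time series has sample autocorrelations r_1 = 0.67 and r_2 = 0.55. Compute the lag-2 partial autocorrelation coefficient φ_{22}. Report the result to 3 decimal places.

0.183

φ_{22} = (r_2 − r_1²) / (1 − r_1²)
r_1² = (0.67)² = 0.4489
Numerator = 0.55 − 0.4489 = 0.1011; denominator = 1 − 0.4489 = 0.5511
φ_{22} = 0.1011 / 0.5511 = 0.183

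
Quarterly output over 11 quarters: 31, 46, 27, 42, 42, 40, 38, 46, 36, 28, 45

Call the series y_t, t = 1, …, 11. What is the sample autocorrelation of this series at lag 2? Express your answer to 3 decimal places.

Mean ȳ = (31 + 46 + 27 + 42 + 42 + 40 + 38 + 46 + 36 + 28 + 45)/11 = 38.2727
Numerator Σ_{t=1}^{9}(y_t−ȳ)(y_{t+2}−ȳ) = -6.5124
Denominator Σ(y_t−ȳ)² = 486.1818
r_2 = -6.5124 / 486.1818 = -0.013

-0.013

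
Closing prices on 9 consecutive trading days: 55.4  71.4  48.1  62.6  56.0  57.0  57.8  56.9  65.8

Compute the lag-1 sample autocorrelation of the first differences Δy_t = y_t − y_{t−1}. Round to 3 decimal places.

-0.717

First differences Δy: 16.0, -23.3, 14.5, -6.6, 1.0, 0.8, -0.9, 8.9
Mean of differences = 1.3000
Numerator Σ(Δy_t−Δȳ)(Δy_{t+1}−Δȳ) = -803.7200
Denominator Σ(Δy_t−Δȳ)² = 1120.8400
r_1(Δy) = -803.7200 / 1120.8400 = -0.717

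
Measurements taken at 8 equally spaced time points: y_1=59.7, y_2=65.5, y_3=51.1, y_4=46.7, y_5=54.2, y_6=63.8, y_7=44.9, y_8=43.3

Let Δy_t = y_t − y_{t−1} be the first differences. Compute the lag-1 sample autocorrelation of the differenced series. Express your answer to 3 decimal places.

First differences Δy: 5.8, -14.4, -4.4, 7.5, 9.6, -18.9, -1.6
Mean of differences = -2.3429
Numerator Σ(Δy_t−Δȳ)(Δy_{t+1}−Δȳ) = -186.1118
Denominator Σ(Δy_t−Δȳ)² = 730.1171
r_1(Δy) = -186.1118 / 730.1171 = -0.255

-0.255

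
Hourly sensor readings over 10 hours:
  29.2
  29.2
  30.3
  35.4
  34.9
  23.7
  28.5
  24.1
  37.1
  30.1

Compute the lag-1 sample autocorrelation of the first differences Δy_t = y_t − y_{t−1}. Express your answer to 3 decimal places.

-0.521

First differences Δy: 0.0, 1.1, 5.1, -0.5, -11.2, 4.8, -4.4, 13.0, -7.0
Mean of differences = 0.1000
Numerator Σ(Δy_t−Δȳ)(Δy_{t+1}−Δȳ) = -215.2200
Denominator Σ(Δy_t−Δȳ)² = 413.2200
r_1(Δy) = -215.2200 / 413.2200 = -0.521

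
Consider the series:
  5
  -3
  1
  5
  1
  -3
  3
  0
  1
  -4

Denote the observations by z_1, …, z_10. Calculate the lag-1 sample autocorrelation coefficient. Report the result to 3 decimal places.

Mean z̄ = (5 − 3 + 1 + 5 + 1 − 3 + 3 + 0 + 1 − 4)/10 = 0.6000
Numerator Σ_{t=1}^{9}(z_t−z̄)(z_{t+1}−z̄) = -27.3600
Denominator Σ(z_t−z̄)² = 92.4000
r_1 = -27.3600 / 92.4000 = -0.296

-0.296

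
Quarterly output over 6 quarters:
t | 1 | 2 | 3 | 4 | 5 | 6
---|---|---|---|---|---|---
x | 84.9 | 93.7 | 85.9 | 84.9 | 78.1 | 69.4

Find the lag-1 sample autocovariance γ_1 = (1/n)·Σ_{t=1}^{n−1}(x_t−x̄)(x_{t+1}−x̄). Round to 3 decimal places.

Mean x̄ = (84.9 + 93.7 + 85.9 + 84.9 + 78.1 + 69.4)/6 = 82.8167
Deviations: 2.0833, 10.8833, 3.0833, 2.0833, -4.7167, -13.4167
Σ_{t=1}^{5}(x_t−x̄)(x_{t+1}−x̄) = 116.1097
γ_1 = 116.1097 / 6 = 19.352

19.352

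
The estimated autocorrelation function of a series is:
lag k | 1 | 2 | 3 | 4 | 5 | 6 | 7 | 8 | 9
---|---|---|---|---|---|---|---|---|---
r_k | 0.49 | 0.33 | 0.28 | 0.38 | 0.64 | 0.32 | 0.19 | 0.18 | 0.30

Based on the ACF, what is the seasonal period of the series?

5

The largest autocorrelation is r_5 = 0.64; the remaining lags stay at or below 0.49. The elevated value at lag 1 (0.49), dropping to 0.33 at lag 2, reflects decaying short-term dependence rather than seasonality.
The dominant spike at lag 5 indicates a seasonal period of 5.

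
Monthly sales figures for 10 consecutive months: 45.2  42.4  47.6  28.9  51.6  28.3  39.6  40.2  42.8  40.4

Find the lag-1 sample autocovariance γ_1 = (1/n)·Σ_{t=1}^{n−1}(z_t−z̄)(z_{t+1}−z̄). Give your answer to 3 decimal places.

-31.331

Mean z̄ = (45.2 + 42.4 + 47.6 + 28.9 + 51.6 + 28.3 + 39.6 + 40.2 + 42.8 + 40.4)/10 = 40.7000
Σ_{t=1}^{9}(z_t−z̄)(z_{t+1}−z̄) = -313.3100
γ_1 = -313.3100 / 10 = -31.331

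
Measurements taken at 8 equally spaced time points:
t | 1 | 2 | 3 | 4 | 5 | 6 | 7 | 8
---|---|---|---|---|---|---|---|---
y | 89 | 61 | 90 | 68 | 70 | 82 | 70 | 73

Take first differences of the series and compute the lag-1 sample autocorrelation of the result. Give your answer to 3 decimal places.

-0.689

First differences Δy: -28, 29, -22, 2, 12, -12, 3
Mean of differences = -2.2857
Numerator Σ(Δy_t−Δȳ)(Δy_{t+1}−Δȳ) = -1634.6531
Denominator Σ(Δy_t−Δȳ)² = 2373.4286
r_1(Δy) = -1634.6531 / 2373.4286 = -0.689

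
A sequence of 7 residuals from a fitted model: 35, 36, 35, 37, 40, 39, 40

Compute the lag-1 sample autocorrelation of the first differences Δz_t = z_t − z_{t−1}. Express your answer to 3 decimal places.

-0.327

First differences Δz: 1, -1, 2, 3, -1, 1
Mean of differences = 0.8333
Numerator Σ(Δz_t−Δz̄)(Δz_{t+1}−Δz̄) = -4.1944
Denominator Σ(Δz_t−Δz̄)² = 12.8333
r_1(Δz) = -4.1944 / 12.8333 = -0.327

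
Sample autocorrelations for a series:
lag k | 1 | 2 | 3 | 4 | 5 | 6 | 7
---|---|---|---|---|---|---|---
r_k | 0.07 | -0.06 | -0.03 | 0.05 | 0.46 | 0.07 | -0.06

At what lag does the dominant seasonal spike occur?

5

The largest autocorrelation is r_5 = 0.46; the remaining lags stay at or below 0.07.
The dominant spike at lag 5 indicates a seasonal period of 5.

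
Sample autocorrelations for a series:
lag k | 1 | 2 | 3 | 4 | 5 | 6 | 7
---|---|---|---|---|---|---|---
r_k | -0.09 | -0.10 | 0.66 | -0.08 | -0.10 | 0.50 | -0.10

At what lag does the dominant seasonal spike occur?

3

The largest autocorrelation is r_3 = 0.66, with a weaker echo at lag 6 (0.50); the remaining lags stay at or below -0.08.
The dominant spike at lag 3 indicates a seasonal period of 3.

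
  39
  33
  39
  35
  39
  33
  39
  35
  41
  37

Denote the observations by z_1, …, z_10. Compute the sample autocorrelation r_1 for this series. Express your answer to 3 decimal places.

Mean z̄ = (39 + 33 + 39 + 35 + 39 + 33 + 39 + 35 + 41 + 37)/10 = 37.0000
Numerator Σ_{t=1}^{9}(z_t−z̄)(z_{t+1}−z̄) = -52.0000
Denominator Σ(z_t−z̄)² = 72.0000
r_1 = -52.0000 / 72.0000 = -0.722

-0.722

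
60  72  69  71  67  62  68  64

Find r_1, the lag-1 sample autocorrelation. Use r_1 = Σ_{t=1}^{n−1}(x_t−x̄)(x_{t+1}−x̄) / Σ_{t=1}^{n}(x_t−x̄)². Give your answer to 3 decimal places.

Mean x̄ = (60 + 72 + 69 + 71 + 67 + 62 + 68 + 64)/8 = 66.6250
Σ(x_t−x̄)(x_{t+1}−x̄) = (-35.6094) + (12.7656) + (10.3906) + (1.6406) + (-1.7344) + (-6.3594) + (-3.6094) = -22.5156
Denominator Σ(x_t−x̄)² = 127.8750
r_1 = -22.5156 / 127.8750 = -0.176

-0.176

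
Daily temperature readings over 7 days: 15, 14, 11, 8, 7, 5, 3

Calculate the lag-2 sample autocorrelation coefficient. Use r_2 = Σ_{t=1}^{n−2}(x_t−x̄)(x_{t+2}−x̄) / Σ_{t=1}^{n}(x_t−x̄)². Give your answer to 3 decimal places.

0.156

Mean x̄ = (15 + 14 + 11 + 8 + 7 + 5 + 3)/7 = 9.0000
Σ(x_t−x̄)(x_{t+2}−x̄) = (12.0000) + (-5.0000) + (-4.0000) + (4.0000) + (12.0000) = 19.0000
Denominator Σ(x_t−x̄)² = 122.0000
r_2 = 19.0000 / 122.0000 = 0.156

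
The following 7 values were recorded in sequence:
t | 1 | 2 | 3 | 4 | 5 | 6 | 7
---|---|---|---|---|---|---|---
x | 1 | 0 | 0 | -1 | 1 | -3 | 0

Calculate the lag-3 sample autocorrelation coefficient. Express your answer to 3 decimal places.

Mean x̄ = (1 + 0 + 0 − 1 + 1 − 3 + 0)/7 = -0.2857
Numerator Σ_{t=1}^{4}(x_t−x̄)(x_{t+3}−x̄) = -1.5306
Denominator Σ(x_t−x̄)² = 11.4286
r_3 = -1.5306 / 11.4286 = -0.134

-0.134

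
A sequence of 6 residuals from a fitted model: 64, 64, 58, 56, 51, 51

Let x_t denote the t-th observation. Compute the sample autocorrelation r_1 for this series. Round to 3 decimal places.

Mean x̄ = (64 + 64 + 58 + 56 + 51 + 51)/6 = 57.3333
Deviations from mean: 6.6667, 6.6667, 0.6667, -1.3333, -6.3333, -6.3333
Σ(x_t−x̄)(x_{t+1}−x̄) = (44.4444) + (4.4444) + (-0.8889) + (8.4444) + (40.1111) = 96.5556
Denominator Σ(x_t−x̄)² = 171.3333
r_1 = 96.5556 / 171.3333 = 0.564

0.564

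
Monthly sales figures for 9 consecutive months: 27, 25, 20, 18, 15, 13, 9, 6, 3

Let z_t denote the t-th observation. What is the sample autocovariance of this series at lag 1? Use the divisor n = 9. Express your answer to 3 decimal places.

39.875

Mean z̄ = (27 + 25 + 20 + 18 + 15 + 13 + 9 + 6 + 3)/9 = 15.1111
Σ_{t=1}^{8}(z_t−z̄)(z_{t+1}−z̄) = 358.8765
γ_1 = 358.8765 / 9 = 39.875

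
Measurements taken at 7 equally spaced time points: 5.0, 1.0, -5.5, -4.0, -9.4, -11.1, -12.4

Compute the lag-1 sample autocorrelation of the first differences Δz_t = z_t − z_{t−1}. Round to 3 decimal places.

-0.547

First differences Δz: -4.0, -6.5, 1.5, -5.4, -1.7, -1.3
Mean of differences = -2.9000
Numerator Σ(Δz_t−Δz̄)(Δz_{t+1}−Δz̄) = -23.9600
Denominator Σ(Δz_t−Δz̄)² = 43.7800
r_1(Δz) = -23.9600 / 43.7800 = -0.547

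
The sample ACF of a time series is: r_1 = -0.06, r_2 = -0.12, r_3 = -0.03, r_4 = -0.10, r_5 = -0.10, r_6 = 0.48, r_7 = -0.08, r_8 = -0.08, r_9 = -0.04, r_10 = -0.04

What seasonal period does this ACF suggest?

The largest autocorrelation is r_6 = 0.48; the remaining lags stay at or below -0.03.
The dominant spike at lag 6 indicates a seasonal period of 6.

6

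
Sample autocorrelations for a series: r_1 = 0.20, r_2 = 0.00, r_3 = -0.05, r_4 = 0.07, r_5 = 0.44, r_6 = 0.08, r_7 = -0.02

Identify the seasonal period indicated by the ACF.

5

The largest autocorrelation is r_5 = 0.44; the remaining lags stay at or below 0.20. The elevated value at lag 1 (0.20), dropping to 0.00 at lag 2, reflects decaying short-term dependence rather than seasonality.
The dominant spike at lag 5 indicates a seasonal period of 5.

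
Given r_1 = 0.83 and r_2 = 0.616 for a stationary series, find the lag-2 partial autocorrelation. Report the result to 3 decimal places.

-0.234

φ_{22} = (r_2 − r_1²) / (1 − r_1²)
r_1² = (0.83)² = 0.6889
Numerator = 0.616 − 0.6889 = -0.0729; denominator = 1 − 0.6889 = 0.3111
φ_{22} = -0.0729 / 0.3111 = -0.234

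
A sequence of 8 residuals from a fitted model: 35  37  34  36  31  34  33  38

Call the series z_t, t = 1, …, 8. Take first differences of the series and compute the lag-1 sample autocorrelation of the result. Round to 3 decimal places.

First differences Δz: 2, -3, 2, -5, 3, -1, 5
Mean of differences = 0.4286
Numerator Σ(Δz_t−Δz̄)(Δz_{t+1}−Δz̄) = -43.4694
Denominator Σ(Δz_t−Δz̄)² = 75.7143
r_1(Δz) = -43.4694 / 75.7143 = -0.574

-0.574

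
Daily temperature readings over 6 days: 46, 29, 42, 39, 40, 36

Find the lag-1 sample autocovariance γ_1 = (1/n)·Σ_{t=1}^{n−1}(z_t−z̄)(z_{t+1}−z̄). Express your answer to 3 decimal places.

-17.519

Mean z̄ = (46 + 29 + 42 + 39 + 40 + 36)/6 = 38.6667
Deviations: 7.3333, -9.6667, 3.3333, 0.3333, 1.3333, -2.6667
Σ_{t=1}^{5}(z_t−z̄)(z_{t+1}−z̄) = -105.1111
γ_1 = -105.1111 / 6 = -17.519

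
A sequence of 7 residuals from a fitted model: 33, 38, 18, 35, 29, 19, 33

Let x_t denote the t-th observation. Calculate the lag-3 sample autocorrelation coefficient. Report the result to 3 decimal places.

0.422

Mean x̄ = (33 + 38 + 18 + 35 + 29 + 19 + 33)/7 = 29.2857
Deviations from mean: 3.7143, 8.7143, -11.2857, 5.7143, -0.2857, -10.2857, 3.7143
Numerator Σ_{t=1}^{4}(x_t−x̄)(x_{t+3}−x̄) = 156.0408
Denominator Σ(x_t−x̄)² = 369.4286
r_3 = 156.0408 / 369.4286 = 0.422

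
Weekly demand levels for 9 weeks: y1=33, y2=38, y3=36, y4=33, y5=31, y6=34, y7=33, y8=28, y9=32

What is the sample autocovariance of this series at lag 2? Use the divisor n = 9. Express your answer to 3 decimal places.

-1.250

Mean ȳ = (33 + 38 + 36 + 33 + 31 + 34 + 33 + 28 + 32)/9 = 33.1111
Σ_{t=1}^{7}(y_t−ȳ)(y_{t+2}−ȳ) = -11.2469
γ_2 = -11.2469 / 9 = -1.250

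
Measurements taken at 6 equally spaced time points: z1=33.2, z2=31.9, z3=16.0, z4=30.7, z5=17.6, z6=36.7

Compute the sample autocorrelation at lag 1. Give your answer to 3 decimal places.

Mean z̄ = (33.2 + 31.9 + 16.0 + 30.7 + 17.6 + 36.7)/6 = 27.6833
Numerator Σ_{t=1}^{5}(z_t−z̄)(z_{t+1}−z̄) = -182.5836
Denominator Σ(z_t−z̄)² = 376.7883
r_1 = -182.5836 / 376.7883 = -0.485

-0.485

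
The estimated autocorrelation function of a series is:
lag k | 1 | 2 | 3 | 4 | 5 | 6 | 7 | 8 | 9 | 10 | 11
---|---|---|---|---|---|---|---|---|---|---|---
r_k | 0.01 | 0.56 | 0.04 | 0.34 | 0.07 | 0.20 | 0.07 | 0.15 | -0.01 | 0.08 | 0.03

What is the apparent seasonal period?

2

The largest autocorrelation is r_2 = 0.56, with weaker echoes at lags 4 (0.34), 6 (0.20) and 8 (0.15); the remaining lags stay at or below 0.08.
The dominant spike at lag 2 indicates a seasonal period of 2.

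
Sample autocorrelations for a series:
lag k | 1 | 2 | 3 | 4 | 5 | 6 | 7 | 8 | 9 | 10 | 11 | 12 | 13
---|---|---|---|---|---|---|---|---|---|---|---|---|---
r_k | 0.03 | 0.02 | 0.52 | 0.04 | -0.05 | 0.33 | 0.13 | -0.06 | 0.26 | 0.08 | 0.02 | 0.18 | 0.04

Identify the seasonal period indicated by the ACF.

3

The largest autocorrelation is r_3 = 0.52, with weaker echoes at lags 6 (0.33), 9 (0.26) and 12 (0.18); the remaining lags stay at or below 0.13.
The dominant spike at lag 3 indicates a seasonal period of 3.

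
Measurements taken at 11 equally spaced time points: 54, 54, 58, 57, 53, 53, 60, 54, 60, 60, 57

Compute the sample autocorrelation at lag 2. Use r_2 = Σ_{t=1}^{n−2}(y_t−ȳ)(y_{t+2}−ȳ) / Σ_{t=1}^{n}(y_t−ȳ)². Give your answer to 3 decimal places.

Mean ȳ = (54 + 54 + 58 + 57 + 53 + 53 + 60 + 54 + 60 + 60 + 57)/11 = 56.3636
Numerator Σ_{t=1}^{9}(y_t−ȳ)(y_{t+2}−ȳ) = -10.3554
Denominator Σ(y_t−ȳ)² = 82.5455
r_2 = -10.3554 / 82.5455 = -0.125

-0.125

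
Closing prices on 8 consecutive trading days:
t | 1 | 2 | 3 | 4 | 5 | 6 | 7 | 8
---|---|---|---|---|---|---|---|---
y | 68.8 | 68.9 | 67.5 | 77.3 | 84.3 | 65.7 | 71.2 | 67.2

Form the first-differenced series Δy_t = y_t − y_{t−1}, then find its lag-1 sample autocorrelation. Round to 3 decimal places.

First differences Δy: 0.1, -1.4, 9.8, 7.0, -18.6, 5.5, -4.0
Mean of differences = -0.2286
Numerator Σ(Δy_t−Δȳ)(Δy_{t+1}−Δȳ) = -199.2865
Denominator Σ(Δy_t−Δȳ)² = 538.8543
r_1(Δy) = -199.2865 / 538.8543 = -0.370

-0.370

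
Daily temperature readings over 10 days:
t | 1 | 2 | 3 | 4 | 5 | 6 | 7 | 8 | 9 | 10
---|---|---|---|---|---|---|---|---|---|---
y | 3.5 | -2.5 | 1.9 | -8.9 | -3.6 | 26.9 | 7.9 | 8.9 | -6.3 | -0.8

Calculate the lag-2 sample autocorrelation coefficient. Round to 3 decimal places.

Mean ȳ = (3.5 − 2.5 + 1.9 − 8.9 − 3.6 + 26.9 + 7.9 + 8.9 − 6.3 − 0.8)/10 = 2.7000
Numerator Σ_{t=1}^{8}(y_t−ȳ)(y_{t+2}−ȳ) = -167.2200
Denominator Σ(y_t−ȳ)² = 946.9400
r_2 = -167.2200 / 946.9400 = -0.177

-0.177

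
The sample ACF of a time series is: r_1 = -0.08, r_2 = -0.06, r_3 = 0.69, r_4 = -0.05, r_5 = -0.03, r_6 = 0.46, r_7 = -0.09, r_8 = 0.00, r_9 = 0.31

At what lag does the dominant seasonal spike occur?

The largest autocorrelation is r_3 = 0.69, with weaker echoes at lags 6 (0.46) and 9 (0.31); the remaining lags stay at or below 0.00.
The dominant spike at lag 3 indicates a seasonal period of 3.

3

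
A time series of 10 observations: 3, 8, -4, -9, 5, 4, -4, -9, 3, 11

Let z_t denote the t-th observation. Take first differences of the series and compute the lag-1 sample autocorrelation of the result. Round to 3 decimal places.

0.005

First differences Δz: 5, -12, -5, 14, -1, -8, -5, 12, 8
Mean of differences = 0.8889
Numerator Σ(Δz_t−Δz̄)(Δz_{t+1}−Δz̄) = 3.6543
Denominator Σ(Δz_t−Δz̄)² = 680.8889
r_1(Δz) = 3.6543 / 680.8889 = 0.005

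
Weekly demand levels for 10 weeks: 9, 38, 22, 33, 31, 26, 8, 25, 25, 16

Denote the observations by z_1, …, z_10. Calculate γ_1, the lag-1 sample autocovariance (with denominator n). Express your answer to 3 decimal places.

Mean z̄ = (9 + 38 + 22 + 33 + 31 + 26 + 8 + 25 + 25 + 16)/10 = 23.3000
Σ_{t=1}^{9}(z_t−z̄)(z_{t+1}−z̄) = -223.2900
γ_1 = -223.2900 / 10 = -22.329

-22.329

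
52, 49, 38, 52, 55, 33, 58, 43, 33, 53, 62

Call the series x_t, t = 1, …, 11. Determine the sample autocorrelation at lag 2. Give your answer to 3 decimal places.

Mean x̄ = (52 + 49 + 38 + 52 + 55 + 33 + 58 + 43 + 33 + 53 + 62)/11 = 48.0000
Numerator Σ_{t=1}^{9}(x_t−x̄)(x_{t+2}−x̄) = -406.0000
Denominator Σ(x_t−x̄)² = 978.0000
r_2 = -406.0000 / 978.0000 = -0.415

-0.415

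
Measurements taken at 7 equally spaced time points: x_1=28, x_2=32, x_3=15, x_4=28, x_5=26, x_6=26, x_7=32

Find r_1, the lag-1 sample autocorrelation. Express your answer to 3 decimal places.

Mean x̄ = (28 + 32 + 15 + 28 + 26 + 26 + 32)/7 = 26.7143
Deviations from mean: 1.2857, 5.2857, -11.7143, 1.2857, -0.7143, -0.7143, 5.2857
Numerator Σ_{t=1}^{6}(x_t−x̄)(x_{t+1}−x̄) = -74.3673
Denominator Σ(x_t−x̄)² = 197.4286
r_1 = -74.3673 / 197.4286 = -0.377

-0.377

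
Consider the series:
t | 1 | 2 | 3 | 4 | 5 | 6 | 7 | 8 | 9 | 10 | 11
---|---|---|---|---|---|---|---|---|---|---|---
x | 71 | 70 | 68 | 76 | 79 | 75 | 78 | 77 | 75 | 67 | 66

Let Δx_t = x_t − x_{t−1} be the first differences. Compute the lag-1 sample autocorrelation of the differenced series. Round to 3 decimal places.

First differences Δx: -1, -2, 8, 3, -4, 3, -1, -2, -8, -1
Mean of differences = -0.5000
Numerator Σ(Δx_t−Δx̄)(Δx_{t+1}−Δx̄) = 7.2500
Denominator Σ(Δx_t−Δx̄)² = 170.5000
r_1(Δx) = 7.2500 / 170.5000 = 0.043

0.043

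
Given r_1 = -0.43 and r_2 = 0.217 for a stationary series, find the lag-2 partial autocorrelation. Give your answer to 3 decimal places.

0.039

φ_{22} = (r_2 − r_1²) / (1 − r_1²)
r_1² = (-0.43)² = 0.1849
Numerator = 0.217 − 0.1849 = 0.0321; denominator = 1 − 0.1849 = 0.8151
φ_{22} = 0.0321 / 0.8151 = 0.039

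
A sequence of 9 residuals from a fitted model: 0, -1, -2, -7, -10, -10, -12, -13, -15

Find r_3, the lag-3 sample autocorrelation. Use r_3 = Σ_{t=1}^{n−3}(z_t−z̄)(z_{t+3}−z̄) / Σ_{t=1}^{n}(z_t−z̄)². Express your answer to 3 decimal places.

Mean z̄ = (0 − 1 − 2 − 7 − 10 − 10 − 12 − 13 − 15)/9 = -7.7778
Σ(z_t−z̄)(z_{t+3}−z̄) = (6.0494) + (-15.0617) + (-12.8395) + (-3.2840) + (11.6049) + (16.0494) = 2.5185
Denominator Σ(z_t−z̄)² = 247.5556
r_3 = 2.5185 / 247.5556 = 0.010

0.010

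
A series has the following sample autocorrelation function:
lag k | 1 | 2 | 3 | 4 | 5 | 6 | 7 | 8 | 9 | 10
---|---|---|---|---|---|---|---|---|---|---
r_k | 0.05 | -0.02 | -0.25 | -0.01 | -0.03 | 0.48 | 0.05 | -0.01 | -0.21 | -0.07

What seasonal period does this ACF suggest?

The largest autocorrelation is r_6 = 0.48; the remaining lags stay at or below 0.05.
The dominant spike at lag 6 indicates a seasonal period of 6.

6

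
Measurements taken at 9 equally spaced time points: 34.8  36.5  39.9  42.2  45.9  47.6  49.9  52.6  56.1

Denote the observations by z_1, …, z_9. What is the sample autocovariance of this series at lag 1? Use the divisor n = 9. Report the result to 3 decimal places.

30.945

Mean z̄ = (34.8 + 36.5 + 39.9 + 42.2 + 45.9 + 47.6 + 49.9 + 52.6 + 56.1)/9 = 45.0556
Σ_{t=1}^{8}(z_t−z̄)(z_{t+1}−z̄) = 278.5091
γ_1 = 278.5091 / 9 = 30.945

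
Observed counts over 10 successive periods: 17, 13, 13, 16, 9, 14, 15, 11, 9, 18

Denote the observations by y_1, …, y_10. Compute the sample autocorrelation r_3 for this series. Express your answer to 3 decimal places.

Mean ȳ = (17 + 13 + 13 + 16 + 9 + 14 + 15 + 11 + 9 + 18)/10 = 13.5000
Numerator Σ_{t=1}^{7}(y_t−ȳ)(y_{t+3}−ȳ) = 30.2500
Denominator Σ(y_t−ȳ)² = 88.5000
r_3 = 30.2500 / 88.5000 = 0.342

0.342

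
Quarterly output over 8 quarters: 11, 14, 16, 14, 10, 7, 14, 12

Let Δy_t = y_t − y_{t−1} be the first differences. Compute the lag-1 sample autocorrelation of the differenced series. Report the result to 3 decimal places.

First differences Δy: 3, 2, -2, -4, -3, 7, -2
Mean of differences = 0.1429
Numerator Σ(Δy_t−Δȳ)(Δy_{t+1}−Δȳ) = -13.0204
Denominator Σ(Δy_t−Δȳ)² = 94.8571
r_1(Δy) = -13.0204 / 94.8571 = -0.137

-0.137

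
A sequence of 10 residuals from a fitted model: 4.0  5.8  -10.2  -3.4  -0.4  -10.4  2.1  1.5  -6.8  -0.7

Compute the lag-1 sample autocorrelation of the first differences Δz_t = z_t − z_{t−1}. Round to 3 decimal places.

First differences Δz: 1.8, -16.0, 6.8, 3.0, -10.0, 12.5, -0.6, -8.3, 6.1
Mean of differences = -0.5222
Numerator Σ(Δz_t−Δz̄)(Δz_{t+1}−Δz̄) = -332.2027
Denominator Σ(Δz_t−Δz̄)² = 674.7356
r_1(Δz) = -332.2027 / 674.7356 = -0.492

-0.492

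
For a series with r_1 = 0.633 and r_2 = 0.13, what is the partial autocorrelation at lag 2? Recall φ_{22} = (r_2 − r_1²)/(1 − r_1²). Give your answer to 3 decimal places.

φ_{22} = (r_2 − r_1²) / (1 − r_1²)
r_1² = (0.633)² = 0.400689
Numerator = 0.13 − 0.4007 = -0.2707; denominator = 1 − 0.4007 = 0.5993
φ_{22} = -0.2707 / 0.5993 = -0.452

-0.452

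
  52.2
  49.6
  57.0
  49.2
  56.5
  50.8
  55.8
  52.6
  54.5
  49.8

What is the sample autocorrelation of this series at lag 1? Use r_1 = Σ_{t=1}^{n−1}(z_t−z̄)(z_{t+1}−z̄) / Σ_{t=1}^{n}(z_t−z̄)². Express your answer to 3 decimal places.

Mean z̄ = (52.2 + 49.6 + 57.0 + 49.2 + 56.5 + 50.8 + 55.8 + 52.6 + 54.5 + 49.8)/10 = 52.8000
Numerator Σ_{t=1}^{9}(z_t−z̄)(z_{t+1}−z̄) = -59.4000
Denominator Σ(z_t−z̄)² = 79.8200
r_1 = -59.4000 / 79.8200 = -0.744

-0.744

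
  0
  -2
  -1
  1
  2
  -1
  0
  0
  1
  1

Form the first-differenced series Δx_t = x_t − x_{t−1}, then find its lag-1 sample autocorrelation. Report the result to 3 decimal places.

First differences Δx: -2, 1, 2, 1, -3, 1, 0, 1, 0
Mean of differences = 0.1111
Numerator Σ(Δx_t−Δx̄)(Δx_{t+1}−Δx̄) = -4.3457
Denominator Σ(Δx_t−Δx̄)² = 20.8889
r_1(Δx) = -4.3457 / 20.8889 = -0.208

-0.208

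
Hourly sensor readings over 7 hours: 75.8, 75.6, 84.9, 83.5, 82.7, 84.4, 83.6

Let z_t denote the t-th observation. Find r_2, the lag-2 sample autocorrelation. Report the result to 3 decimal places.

-0.193

Mean z̄ = (75.8 + 75.6 + 84.9 + 83.5 + 82.7 + 84.4 + 83.6)/7 = 81.5000
Deviations from mean: -5.7000, -5.9000, 3.4000, 2.0000, 1.2000, 2.9000, 2.1000
Σ(z_t−z̄)(z_{t+2}−z̄) = (-19.3800) + (-11.8000) + (4.0800) + (5.8000) + (2.5200) = -18.7800
Denominator Σ(z_t−z̄)² = 97.1200
r_2 = -18.7800 / 97.1200 = -0.193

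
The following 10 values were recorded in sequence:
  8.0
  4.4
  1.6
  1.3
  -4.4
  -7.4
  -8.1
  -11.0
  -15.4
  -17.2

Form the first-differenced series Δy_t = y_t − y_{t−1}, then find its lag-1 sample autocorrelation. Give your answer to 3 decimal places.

First differences Δy: -3.6, -2.8, -0.3, -5.7, -3.0, -0.7, -2.9, -4.4, -1.8
Mean of differences = -2.8000
Numerator Σ(Δy_t−Δȳ)(Δy_{t+1}−Δȳ) = -8.7400
Denominator Σ(Δy_t−Δȳ)² = 23.3200
r_1(Δy) = -8.7400 / 23.3200 = -0.375

-0.375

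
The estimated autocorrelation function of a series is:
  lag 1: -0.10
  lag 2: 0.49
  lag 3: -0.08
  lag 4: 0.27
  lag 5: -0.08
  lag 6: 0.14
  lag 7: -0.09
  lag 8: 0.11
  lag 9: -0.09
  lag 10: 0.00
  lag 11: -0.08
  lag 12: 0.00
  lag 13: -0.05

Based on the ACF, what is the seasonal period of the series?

2

The largest autocorrelation is r_2 = 0.49, with a weaker echo at lag 4 (0.27); the remaining lags stay at or below 0.14.
The dominant spike at lag 2 indicates a seasonal period of 2.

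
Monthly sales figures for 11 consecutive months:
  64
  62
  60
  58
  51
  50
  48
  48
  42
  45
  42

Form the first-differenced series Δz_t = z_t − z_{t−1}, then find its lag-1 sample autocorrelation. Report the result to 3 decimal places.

-0.534

First differences Δz: -2, -2, -2, -7, -1, -2, 0, -6, 3, -3
Mean of differences = -2.2000
Numerator Σ(Δz_t−Δz̄)(Δz_{t+1}−Δz̄) = -38.2400
Denominator Σ(Δz_t−Δz̄)² = 71.6000
r_1(Δz) = -38.2400 / 71.6000 = -0.534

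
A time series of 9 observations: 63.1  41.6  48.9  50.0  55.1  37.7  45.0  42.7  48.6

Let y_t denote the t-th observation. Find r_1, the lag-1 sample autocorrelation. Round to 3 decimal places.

Mean ȳ = (63.1 + 41.6 + 48.9 + 50.0 + 55.1 + 37.7 + 45.0 + 42.7 + 48.6)/9 = 48.0778
Numerator Σ_{t=1}^{8}(y_t−ȳ)(y_{t+1}−ȳ) = -114.7494
Denominator Σ(y_t−ȳ)² = 467.6756
r_1 = -114.7494 / 467.6756 = -0.245

-0.245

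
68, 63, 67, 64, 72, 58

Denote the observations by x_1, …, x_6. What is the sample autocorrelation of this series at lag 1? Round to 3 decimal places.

-0.608

Mean x̄ = (68 + 63 + 67 + 64 + 72 + 58)/6 = 65.3333
Σ(x_t−x̄)(x_{t+1}−x̄) = (-6.2222) + (-3.8889) + (-2.2222) + (-8.8889) + (-48.8889) = -70.1111
Denominator Σ(x_t−x̄)² = 115.3333
r_1 = -70.1111 / 115.3333 = -0.608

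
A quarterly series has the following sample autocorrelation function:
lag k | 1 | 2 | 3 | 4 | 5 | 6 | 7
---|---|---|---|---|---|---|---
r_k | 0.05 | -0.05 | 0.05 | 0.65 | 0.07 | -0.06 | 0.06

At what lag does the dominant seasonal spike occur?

The largest autocorrelation is r_4 = 0.65; the remaining lags stay at or below 0.07.
The dominant spike at lag 4 indicates a seasonal period of 4.

4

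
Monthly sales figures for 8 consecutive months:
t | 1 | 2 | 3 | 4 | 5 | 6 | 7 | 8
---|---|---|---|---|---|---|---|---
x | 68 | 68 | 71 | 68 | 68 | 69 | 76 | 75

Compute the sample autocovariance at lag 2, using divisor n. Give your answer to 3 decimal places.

Mean x̄ = (68 + 68 + 71 + 68 + 68 + 69 + 76 + 75)/8 = 70.3750
Deviations: -2.3750, -2.3750, 0.6250, -2.3750, -2.3750, -1.3750, 5.6250, 4.6250
Σ_{t=1}^{6}(x_t−x̄)(x_{t+2}−x̄) = -13.7813
γ_2 = -13.7813 / 8 = -1.723

-1.723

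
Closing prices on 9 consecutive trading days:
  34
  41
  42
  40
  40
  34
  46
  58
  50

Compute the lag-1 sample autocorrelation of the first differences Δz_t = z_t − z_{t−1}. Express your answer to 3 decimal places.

-0.139

First differences Δz: 7, 1, -2, 0, -6, 12, 12, -8
Mean of differences = 2.0000
Numerator Σ(Δz_t−Δz̄)(Δz_{t+1}−Δz̄) = -57.0000
Denominator Σ(Δz_t−Δz̄)² = 410.0000
r_1(Δz) = -57.0000 / 410.0000 = -0.139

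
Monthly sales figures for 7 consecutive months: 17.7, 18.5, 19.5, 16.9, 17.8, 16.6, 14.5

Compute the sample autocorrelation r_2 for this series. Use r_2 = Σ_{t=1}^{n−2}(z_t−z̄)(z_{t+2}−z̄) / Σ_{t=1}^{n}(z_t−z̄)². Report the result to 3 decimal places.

0.016

Mean z̄ = (17.7 + 18.5 + 19.5 + 16.9 + 17.8 + 16.6 + 14.5)/7 = 17.3571
Deviations from mean: 0.3429, 1.1429, 2.1429, -0.4571, 0.4429, -0.7571, -2.8571
Numerator Σ_{t=1}^{5}(z_t−z̄)(z_{t+2}−z̄) = 0.2420
Denominator Σ(z_t−z̄)² = 15.1571
r_2 = 0.2420 / 15.1571 = 0.016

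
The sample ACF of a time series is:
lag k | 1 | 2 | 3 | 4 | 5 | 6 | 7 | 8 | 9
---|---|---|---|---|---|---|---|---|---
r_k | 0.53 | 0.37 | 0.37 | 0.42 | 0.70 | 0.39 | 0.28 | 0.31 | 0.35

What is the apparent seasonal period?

The largest autocorrelation is r_5 = 0.70; the remaining lags stay at or below 0.53. The elevated value at lag 1 (0.53), dropping to 0.37 at lag 2, reflects decaying short-term dependence rather than seasonality.
The dominant spike at lag 5 indicates a seasonal period of 5.

5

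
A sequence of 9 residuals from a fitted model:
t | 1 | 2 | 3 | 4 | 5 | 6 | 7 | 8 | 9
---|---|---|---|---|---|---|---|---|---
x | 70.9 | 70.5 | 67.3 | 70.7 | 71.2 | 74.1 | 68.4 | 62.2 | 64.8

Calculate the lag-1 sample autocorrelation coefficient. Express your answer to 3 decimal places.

Mean x̄ = (70.9 + 70.5 + 67.3 + 70.7 + 71.2 + 74.1 + 68.4 + 62.2 + 64.8)/9 = 68.9000
Numerator Σ_{t=1}^{8}(x_t−x̄)(x_{t+1}−x̄) = 42.0800
Denominator Σ(x_t−x̄)² = 106.6400
r_1 = 42.0800 / 106.6400 = 0.395

0.395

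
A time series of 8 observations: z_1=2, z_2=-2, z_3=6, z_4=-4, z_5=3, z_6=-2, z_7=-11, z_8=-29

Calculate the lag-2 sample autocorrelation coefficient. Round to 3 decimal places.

0.049

Mean z̄ = (2 − 2 + 6 − 4 + 3 − 2 − 11 − 29)/8 = -4.6250
Deviations from mean: 6.6250, 2.6250, 10.6250, 0.6250, 7.6250, 2.6250, -6.3750, -24.3750
Numerator Σ_{t=1}^{6}(z_t−z̄)(z_{t+2}−z̄) = 42.0938
Denominator Σ(z_t−z̄)² = 863.8750
r_2 = 42.0938 / 863.8750 = 0.049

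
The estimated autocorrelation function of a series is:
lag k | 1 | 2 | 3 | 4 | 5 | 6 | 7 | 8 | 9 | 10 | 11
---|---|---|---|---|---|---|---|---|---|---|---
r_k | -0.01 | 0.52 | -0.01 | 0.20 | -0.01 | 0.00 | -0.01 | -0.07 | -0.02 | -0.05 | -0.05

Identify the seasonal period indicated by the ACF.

2

The largest autocorrelation is r_2 = 0.52, with a weaker echo at lag 4 (0.20); the remaining lags stay at or below 0.00.
The dominant spike at lag 2 indicates a seasonal period of 2.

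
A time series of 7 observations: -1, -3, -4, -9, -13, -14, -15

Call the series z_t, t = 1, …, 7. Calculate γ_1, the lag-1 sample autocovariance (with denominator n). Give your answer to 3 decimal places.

18.076

Mean z̄ = (-1 − 3 − 4 − 9 − 13 − 14 − 15)/7 = -8.4286
Deviations: 7.4286, 5.4286, 4.4286, -0.5714, -4.5714, -5.5714, -6.5714
Σ_{t=1}^{6}(z_t−z̄)(z_{t+1}−z̄) = 126.5306
γ_1 = 126.5306 / 7 = 18.076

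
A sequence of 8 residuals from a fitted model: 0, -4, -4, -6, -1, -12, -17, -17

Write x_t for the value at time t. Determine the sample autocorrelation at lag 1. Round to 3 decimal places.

Mean x̄ = (0 − 4 − 4 − 6 − 1 − 12 − 17 − 17)/8 = -7.6250
Deviations from mean: 7.6250, 3.6250, 3.6250, 1.6250, 6.6250, -4.3750, -9.3750, -9.3750
Σ(x_t−x̄)(x_{t+1}−x̄) = (27.6406) + (13.1406) + (5.8906) + (10.7656) + (-28.9844) + (41.0156) + (87.8906) = 157.3594
Denominator Σ(x_t−x̄)² = 325.8750
r_1 = 157.3594 / 325.8750 = 0.483

0.483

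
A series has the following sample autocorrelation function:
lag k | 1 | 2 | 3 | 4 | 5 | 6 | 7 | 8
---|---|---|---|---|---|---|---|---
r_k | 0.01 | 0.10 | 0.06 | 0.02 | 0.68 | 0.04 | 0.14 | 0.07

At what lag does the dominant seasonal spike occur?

5

The largest autocorrelation is r_5 = 0.68; the remaining lags stay at or below 0.14.
The dominant spike at lag 5 indicates a seasonal period of 5.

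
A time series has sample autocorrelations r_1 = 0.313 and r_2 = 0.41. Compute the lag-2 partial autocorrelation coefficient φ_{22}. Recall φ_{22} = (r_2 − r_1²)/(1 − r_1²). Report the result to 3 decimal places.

0.346

φ_{22} = (r_2 − r_1²) / (1 − r_1²)
r_1² = (0.313)² = 0.097969
Numerator = 0.41 − 0.0980 = 0.3120; denominator = 1 − 0.0980 = 0.9020
φ_{22} = 0.3120 / 0.9020 = 0.346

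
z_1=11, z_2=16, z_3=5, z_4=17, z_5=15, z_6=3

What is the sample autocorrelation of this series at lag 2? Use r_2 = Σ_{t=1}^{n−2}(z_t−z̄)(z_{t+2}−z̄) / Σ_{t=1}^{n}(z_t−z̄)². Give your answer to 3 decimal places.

Mean z̄ = (11 + 16 + 5 + 17 + 15 + 3)/6 = 11.1667
Deviations from mean: -0.1667, 4.8333, -6.1667, 5.8333, 3.8333, -8.1667
Σ(z_t−z̄)(z_{t+2}−z̄) = (1.0278) + (28.1944) + (-23.6389) + (-47.6389) = -42.0556
Denominator Σ(z_t−z̄)² = 176.8333
r_2 = -42.0556 / 176.8333 = -0.238

-0.238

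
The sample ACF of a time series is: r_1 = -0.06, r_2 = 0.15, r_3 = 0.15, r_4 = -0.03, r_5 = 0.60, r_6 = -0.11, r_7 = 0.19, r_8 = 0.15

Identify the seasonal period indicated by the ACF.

The largest autocorrelation is r_5 = 0.60; the remaining lags stay at or below 0.19.
The dominant spike at lag 5 indicates a seasonal period of 5.

5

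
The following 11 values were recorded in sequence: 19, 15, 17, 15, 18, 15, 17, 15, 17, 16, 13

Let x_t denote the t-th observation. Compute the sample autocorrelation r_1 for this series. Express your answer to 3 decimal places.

-0.419

Mean x̄ = (19 + 15 + 17 + 15 + 18 + 15 + 17 + 15 + 17 + 16 + 13)/11 = 16.0909
Numerator Σ_{t=1}^{10}(x_t−x̄)(x_{t+1}−x̄) = -12.0992
Denominator Σ(x_t−x̄)² = 28.9091
r_1 = -12.0992 / 28.9091 = -0.419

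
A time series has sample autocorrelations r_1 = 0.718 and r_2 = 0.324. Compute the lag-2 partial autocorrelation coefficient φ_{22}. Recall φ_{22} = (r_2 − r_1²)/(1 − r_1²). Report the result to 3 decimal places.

φ_{22} = (r_2 − r_1²) / (1 − r_1²)
r_1² = (0.718)² = 0.515524
Numerator = 0.324 − 0.5155 = -0.1915; denominator = 1 − 0.5155 = 0.4845
φ_{22} = -0.1915 / 0.4845 = -0.395

-0.395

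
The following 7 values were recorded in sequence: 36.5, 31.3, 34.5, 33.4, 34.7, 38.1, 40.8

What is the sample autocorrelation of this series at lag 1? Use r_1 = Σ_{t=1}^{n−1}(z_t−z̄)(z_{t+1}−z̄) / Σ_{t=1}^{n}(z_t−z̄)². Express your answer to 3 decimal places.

Mean z̄ = (36.5 + 31.3 + 34.5 + 33.4 + 34.7 + 38.1 + 40.8)/7 = 35.6143
Σ(z_t−z̄)(z_{t+1}−z̄) = (-3.8212) + (4.8073) + (2.4673) + (2.0245) + (-2.2727) + (12.8902) = 16.0955
Denominator Σ(z_t−z̄)² = 59.4486
r_1 = 16.0955 / 59.4486 = 0.271

0.271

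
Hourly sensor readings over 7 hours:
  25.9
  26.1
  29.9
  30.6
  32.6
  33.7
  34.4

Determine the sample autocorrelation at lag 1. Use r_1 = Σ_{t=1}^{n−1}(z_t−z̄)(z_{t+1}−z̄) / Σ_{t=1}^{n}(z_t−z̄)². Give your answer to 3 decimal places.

0.597

Mean z̄ = (25.9 + 26.1 + 29.9 + 30.6 + 32.6 + 33.7 + 34.4)/7 = 30.4571
Deviations from mean: -4.5571, -4.3571, -0.5571, 0.1429, 2.1429, 3.2429, 3.9429
Σ(z_t−z̄)(z_{t+1}−z̄) = (19.8561) + (2.4276) + (-0.0796) + (0.3061) + (6.9490) + (12.7861) = 42.2453
Denominator Σ(z_t−z̄)² = 70.7371
r_1 = 42.2453 / 70.7371 = 0.597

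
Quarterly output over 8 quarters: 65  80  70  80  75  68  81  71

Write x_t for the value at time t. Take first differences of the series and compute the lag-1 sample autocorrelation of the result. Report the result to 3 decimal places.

-0.639

First differences Δx: 15, -10, 10, -5, -7, 13, -10
Mean of differences = 0.8571
Numerator Σ(Δx_t−Δx̄)(Δx_{t+1}−Δx̄) = -487.5918
Denominator Σ(Δx_t−Δx̄)² = 762.8571
r_1(Δx) = -487.5918 / 762.8571 = -0.639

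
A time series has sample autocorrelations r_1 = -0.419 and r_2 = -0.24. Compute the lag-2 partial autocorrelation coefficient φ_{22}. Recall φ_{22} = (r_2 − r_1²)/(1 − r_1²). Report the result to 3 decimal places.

-0.504

φ_{22} = (r_2 − r_1²) / (1 − r_1²)
r_1² = (-0.419)² = 0.175561
Numerator = -0.24 − 0.1756 = -0.4156; denominator = 1 − 0.1756 = 0.8244
φ_{22} = -0.4156 / 0.8244 = -0.504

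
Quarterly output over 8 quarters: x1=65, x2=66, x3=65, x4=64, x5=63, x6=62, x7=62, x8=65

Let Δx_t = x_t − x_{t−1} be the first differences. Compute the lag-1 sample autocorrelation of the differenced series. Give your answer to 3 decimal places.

First differences Δx: 1, -1, -1, -1, -1, 0, 3
Mean of differences = 0.0000
Numerator Σ(Δx_t−Δx̄)(Δx_{t+1}−Δx̄) = 2.0000
Denominator Σ(Δx_t−Δx̄)² = 14.0000
r_1(Δx) = 2.0000 / 14.0000 = 0.143

0.143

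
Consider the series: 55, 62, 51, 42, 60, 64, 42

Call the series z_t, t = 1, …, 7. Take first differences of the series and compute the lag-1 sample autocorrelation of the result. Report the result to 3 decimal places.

First differences Δz: 7, -11, -9, 18, 4, -22
Mean of differences = -2.1667
Numerator Σ(Δz_t−Δz̄)(Δz_{t+1}−Δz̄) = -156.3611
Denominator Σ(Δz_t−Δz̄)² = 1046.8333
r_1(Δz) = -156.3611 / 1046.8333 = -0.149

-0.149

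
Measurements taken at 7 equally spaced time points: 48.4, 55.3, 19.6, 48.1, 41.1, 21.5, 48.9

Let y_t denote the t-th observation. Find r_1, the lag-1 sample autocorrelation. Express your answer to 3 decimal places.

-0.430

Mean ȳ = (48.4 + 55.3 + 19.6 + 48.1 + 41.1 + 21.5 + 48.9)/7 = 40.4143
Deviations from mean: 7.9857, 14.8857, -20.8143, 7.6857, 0.6857, -18.9143, 8.4857
Σ(y_t−ȳ)(y_{t+1}−ȳ) = (118.8731) + (-309.8355) + (-159.9727) + (5.2702) + (-12.9698) + (-160.5012) = -519.1359
Denominator Σ(y_t−ȳ)² = 1207.8886
r_1 = -519.1359 / 1207.8886 = -0.430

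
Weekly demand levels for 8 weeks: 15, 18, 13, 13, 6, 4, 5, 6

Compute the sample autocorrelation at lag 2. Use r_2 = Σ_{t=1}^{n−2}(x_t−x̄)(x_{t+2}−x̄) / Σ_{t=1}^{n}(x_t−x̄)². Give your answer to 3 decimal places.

0.265

Mean x̄ = (15 + 18 + 13 + 13 + 6 + 4 + 5 + 6)/8 = 10.0000
Σ(x_t−x̄)(x_{t+2}−x̄) = (15.0000) + (24.0000) + (-12.0000) + (-18.0000) + (20.0000) + (24.0000) = 53.0000
Denominator Σ(x_t−x̄)² = 200.0000
r_2 = 53.0000 / 200.0000 = 0.265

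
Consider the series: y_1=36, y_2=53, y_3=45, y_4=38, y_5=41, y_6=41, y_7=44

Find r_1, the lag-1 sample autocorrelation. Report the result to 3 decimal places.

-0.253

Mean ȳ = (36 + 53 + 45 + 38 + 41 + 41 + 44)/7 = 42.5714
Deviations from mean: -6.5714, 10.4286, 2.4286, -4.5714, -1.5714, -1.5714, 1.4286
Numerator Σ_{t=1}^{6}(y_t−ȳ)(y_{t+1}−ȳ) = -46.8980
Denominator Σ(y_t−ȳ)² = 185.7143
r_1 = -46.8980 / 185.7143 = -0.253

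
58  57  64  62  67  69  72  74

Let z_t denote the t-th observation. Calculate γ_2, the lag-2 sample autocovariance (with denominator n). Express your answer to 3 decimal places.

8.246

Mean z̄ = (58 + 57 + 64 + 62 + 67 + 69 + 72 + 74)/8 = 65.3750
Σ_{t=1}^{6}(z_t−z̄)(z_{t+2}−z̄) = 65.9688
γ_2 = 65.9688 / 8 = 8.246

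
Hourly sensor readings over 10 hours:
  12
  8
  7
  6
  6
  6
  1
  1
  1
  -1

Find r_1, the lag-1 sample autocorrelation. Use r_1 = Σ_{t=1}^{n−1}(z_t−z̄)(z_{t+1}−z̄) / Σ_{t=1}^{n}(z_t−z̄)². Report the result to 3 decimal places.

0.552

Mean z̄ = (12 + 8 + 7 + 6 + 6 + 6 + 1 + 1 + 1 − 1)/10 = 4.7000
Numerator Σ_{t=1}^{9}(z_t−z̄)(z_{t+1}−z̄) = 81.7100
Denominator Σ(z_t−z̄)² = 148.1000
r_1 = 81.7100 / 148.1000 = 0.552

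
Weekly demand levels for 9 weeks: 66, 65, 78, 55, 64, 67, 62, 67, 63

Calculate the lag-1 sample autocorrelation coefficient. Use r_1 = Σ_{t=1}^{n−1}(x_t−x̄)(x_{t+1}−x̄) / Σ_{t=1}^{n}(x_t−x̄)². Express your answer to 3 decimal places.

Mean x̄ = (66 + 65 + 78 + 55 + 64 + 67 + 62 + 67 + 63)/9 = 65.2222
Numerator Σ_{t=1}^{8}(x_t−x̄)(x_{t+1}−x̄) = -138.7160
Denominator Σ(x_t−x̄)² = 291.5556
r_1 = -138.7160 / 291.5556 = -0.476

-0.476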